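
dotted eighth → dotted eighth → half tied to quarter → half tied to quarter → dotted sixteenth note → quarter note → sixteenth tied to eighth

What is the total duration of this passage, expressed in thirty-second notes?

77

Express everything in thirty-second notes: dotted eighth = 6; dotted eighth = 6; half tied to quarter (half + quarter) = 24; half tied to quarter (half + quarter) = 24; dotted sixteenth note = 3; quarter note = 8; sixteenth tied to eighth (sixteenth + eighth) = 6.
Altogether 6 + 6 + 24 + 24 + 3 + 8 + 6 = 77 thirty-second notes.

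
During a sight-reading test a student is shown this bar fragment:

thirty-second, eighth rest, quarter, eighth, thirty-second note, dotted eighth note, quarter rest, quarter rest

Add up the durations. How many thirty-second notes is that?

40

In thirty-second notes: thirty-second = 1; eighth rest = 4; quarter = 8; eighth = 4; thirty-second note = 1; dotted eighth note = 6; quarter rest = 8; quarter rest = 8.
Adding: 1 + 4 + 8 + 4 + 1 + 6 + 8 + 8 = 40 thirty-second notes.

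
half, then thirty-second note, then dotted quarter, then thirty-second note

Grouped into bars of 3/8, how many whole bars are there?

One bar of 3/8 = 12 thirty-second notes.
In thirty-second notes: half = 16; thirty-second note = 1; dotted quarter = 12; thirty-second note = 1.
Adding: 16 + 1 + 12 + 1 = 30.
30 ÷ 12 = 2 complete bars with 6 left over.

2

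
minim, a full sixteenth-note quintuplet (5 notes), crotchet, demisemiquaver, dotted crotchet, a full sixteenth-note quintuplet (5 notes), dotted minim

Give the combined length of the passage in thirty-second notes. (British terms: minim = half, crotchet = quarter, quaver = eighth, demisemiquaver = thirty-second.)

Each duration in thirty-second notes: minim = 16; a full sixteenth-note quintuplet (5 notes) (five quintuplet sixteenths span one quarter) = 8; crotchet = 8; demisemiquaver = 1; dotted crotchet = 12; a full sixteenth-note quintuplet (5 notes) (five quintuplet sixteenths span one quarter) = 8; dotted minim = 24.
Altogether 16 + 8 + 8 + 1 + 12 + 8 + 24 = 77 thirty-second notes.

77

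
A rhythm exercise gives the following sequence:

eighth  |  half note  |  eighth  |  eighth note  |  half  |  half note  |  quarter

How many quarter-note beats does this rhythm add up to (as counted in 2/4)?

One quarter-note beat = 2 eighth notes.
Each duration in eighth notes: eighth = 1; half note = 4; eighth = 1; eighth note = 1; half = 4; half note = 4; quarter = 2.
Sum: 1 + 4 + 1 + 1 + 4 + 4 + 2 = 17.
17 ÷ 2 = 8.5 beats.

8.5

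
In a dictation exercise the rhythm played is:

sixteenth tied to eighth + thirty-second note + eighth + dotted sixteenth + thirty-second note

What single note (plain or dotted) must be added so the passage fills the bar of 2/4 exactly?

thirty-second note

The bar of 2/4 = 16 thirty-second notes.
Convert each value to thirty-second notes: sixteenth tied to eighth (sixteenth + eighth) = 6; thirty-second note = 1; eighth = 4; dotted sixteenth = 3; thirty-second note = 1.
Sum: 6 + 1 + 4 + 3 + 1 = 15.
Remaining: 16 − 15 = 1 thirty-second note, which is a thirty-second note.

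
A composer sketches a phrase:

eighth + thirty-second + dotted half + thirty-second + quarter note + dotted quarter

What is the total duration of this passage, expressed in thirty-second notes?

Working in thirty-second notes: eighth = 4; thirty-second = 1; dotted half = 24; thirty-second = 1; quarter note = 8; dotted quarter = 12.
Total: 4 + 1 + 24 + 1 + 8 + 12 = 50 thirty-second notes.

50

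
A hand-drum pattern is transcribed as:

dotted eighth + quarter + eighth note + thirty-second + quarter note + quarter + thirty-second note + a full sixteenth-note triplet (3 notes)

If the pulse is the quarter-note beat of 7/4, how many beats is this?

5

One quarter-note beat = 8 thirty-second notes.
Each duration in thirty-second notes: dotted eighth = 6; quarter = 8; eighth note = 4; thirty-second = 1; quarter note = 8; quarter = 8; thirty-second note = 1; a full sixteenth-note triplet (3 notes) (three triplet sixteenths span one eighth) = 4.
Adding: 6 + 8 + 4 + 1 + 8 + 8 + 1 + 4 = 40.
40 ÷ 8 = 5 beats.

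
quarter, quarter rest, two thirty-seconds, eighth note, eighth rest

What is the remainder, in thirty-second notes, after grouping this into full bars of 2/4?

10

One bar of 2/4 = 16 thirty-second notes.
Express everything in thirty-second notes: quarter = 8; quarter rest = 8; thirty-second = 1; thirty-second = 1; eighth note = 4; eighth rest = 4.
Altogether 8 + 8 + 1 + 1 + 4 + 4 = 26.
26 ÷ 16 = 1 complete bar with 10 thirty-second notes remaining.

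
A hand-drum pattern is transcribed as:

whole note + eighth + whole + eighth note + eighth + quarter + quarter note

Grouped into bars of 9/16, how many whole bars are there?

One bar of 9/16 = 9 sixteenth notes.
Working in sixteenth notes: whole note = 16; eighth = 2; whole = 16; eighth note = 2; eighth = 2; quarter = 4; quarter note = 4.
Altogether 16 + 2 + 16 + 2 + 2 + 4 + 4 = 46.
46 ÷ 9 = 5 complete bars with 1 left over.

5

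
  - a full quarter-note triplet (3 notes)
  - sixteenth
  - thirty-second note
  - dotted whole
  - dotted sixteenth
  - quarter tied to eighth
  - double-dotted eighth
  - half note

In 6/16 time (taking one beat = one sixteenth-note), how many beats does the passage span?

One sixteenth-note beat = 2 thirty-second notes.
In thirty-second notes: a full quarter-note triplet (3 notes) (three triplet quarters span one half) = 16; sixteenth = 2; thirty-second note = 1; dotted whole = 48; dotted sixteenth = 3; quarter tied to eighth (quarter + eighth) = 12; double-dotted eighth = 7; half note = 16.
Altogether 16 + 2 + 1 + 48 + 3 + 12 + 7 + 16 = 105.
105 ÷ 2 = 52.5 beats.

52.5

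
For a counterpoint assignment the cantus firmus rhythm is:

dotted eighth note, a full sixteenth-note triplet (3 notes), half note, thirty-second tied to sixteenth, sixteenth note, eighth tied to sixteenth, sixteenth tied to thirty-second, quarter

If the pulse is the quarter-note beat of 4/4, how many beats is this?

6

One quarter-note beat = 8 thirty-second notes.
Express everything in thirty-second notes: dotted eighth note = 6; a full sixteenth-note triplet (3 notes) (three triplet sixteenths span one eighth) = 4; half note = 16; thirty-second tied to sixteenth (thirty-second + sixteenth) = 3; sixteenth note = 2; eighth tied to sixteenth (eighth + sixteenth) = 6; sixteenth tied to thirty-second (sixteenth + thirty-second) = 3; quarter = 8.
Adding: 6 + 4 + 16 + 3 + 2 + 6 + 3 + 8 = 48.
48 ÷ 8 = 6 beats.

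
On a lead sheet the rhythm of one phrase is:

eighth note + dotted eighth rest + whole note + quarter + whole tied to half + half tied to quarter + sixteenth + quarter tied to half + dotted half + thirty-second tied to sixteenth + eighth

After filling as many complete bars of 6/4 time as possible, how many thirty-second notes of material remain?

35

One bar of 6/4 = 48 thirty-second notes.
Express everything in thirty-second notes: eighth note = 4; dotted eighth rest = 6; whole note = 32; quarter = 8; whole tied to half (whole + half) = 48; half tied to quarter (half + quarter) = 24; sixteenth = 2; quarter tied to half (quarter + half) = 24; dotted half = 24; thirty-second tied to sixteenth (thirty-second + sixteenth) = 3; eighth = 4.
Total: 4 + 6 + 32 + 8 + 48 + 24 + 2 + 24 + 24 + 3 + 4 = 179.
179 ÷ 48 = 3 complete bars with 35 thirty-second notes remaining.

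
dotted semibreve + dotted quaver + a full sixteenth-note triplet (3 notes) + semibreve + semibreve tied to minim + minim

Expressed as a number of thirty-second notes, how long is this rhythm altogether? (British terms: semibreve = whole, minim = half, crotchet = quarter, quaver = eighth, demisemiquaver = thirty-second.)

154

Working in thirty-second notes: dotted semibreve = 48; dotted quaver = 6; a full sixteenth-note triplet (3 notes) (three triplet sixteenths span one eighth) = 4; semibreve = 32; semibreve tied to minim (semibreve + minim) = 48; minim = 16.
Altogether 48 + 6 + 4 + 32 + 48 + 16 = 154 thirty-second notes.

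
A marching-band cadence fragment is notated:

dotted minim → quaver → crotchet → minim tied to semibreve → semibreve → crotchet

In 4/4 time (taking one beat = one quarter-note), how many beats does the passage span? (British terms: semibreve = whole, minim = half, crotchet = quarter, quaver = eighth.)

15.5

One quarter-note beat = 2 eighth notes.
Working in eighth notes: dotted minim = 6; quaver = 1; crotchet = 2; minim tied to semibreve (minim + semibreve) = 12; semibreve = 8; crotchet = 2.
Sum: 6 + 1 + 2 + 12 + 8 + 2 = 31.
31 ÷ 2 = 15.5 beats.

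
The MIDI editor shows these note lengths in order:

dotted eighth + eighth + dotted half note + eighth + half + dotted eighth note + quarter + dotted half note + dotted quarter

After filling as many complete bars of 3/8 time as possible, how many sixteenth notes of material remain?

4

One bar of 3/8 = 6 sixteenth notes.
Convert each value to sixteenth notes: dotted eighth = 3; eighth = 2; dotted half note = 12; eighth = 2; half = 8; dotted eighth note = 3; quarter = 4; dotted half note = 12; dotted quarter = 6.
Total: 3 + 2 + 12 + 2 + 8 + 3 + 4 + 12 + 6 = 52.
52 ÷ 6 = 8 complete bars with 4 sixteenth notes remaining.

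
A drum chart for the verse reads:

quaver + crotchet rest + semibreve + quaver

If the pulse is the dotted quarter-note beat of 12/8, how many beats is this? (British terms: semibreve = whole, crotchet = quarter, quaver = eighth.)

One dotted quarter-note beat = 3 eighth notes.
Convert each value to eighth notes: quaver = 1; crotchet rest = 2; semibreve = 8; quaver = 1.
Adding: 1 + 2 + 8 + 1 = 12.
12 ÷ 3 = 4 beats.

4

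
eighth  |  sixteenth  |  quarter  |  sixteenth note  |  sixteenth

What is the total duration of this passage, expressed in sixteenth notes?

Convert each value to sixteenth notes: eighth = 2; sixteenth = 1; quarter = 4; sixteenth note = 1; sixteenth = 1.
Total: 2 + 1 + 4 + 1 + 1 = 9 sixteenth notes.

9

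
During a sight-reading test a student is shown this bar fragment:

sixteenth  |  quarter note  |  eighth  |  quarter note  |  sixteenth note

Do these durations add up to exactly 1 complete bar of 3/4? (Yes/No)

Yes

One bar of 3/4 = 12 sixteenth notes.
Convert each value to sixteenth notes: sixteenth = 1; quarter note = 4; eighth = 2; quarter note = 4; sixteenth note = 1.
Adding: 1 + 4 + 2 + 4 + 1 = 12.
12 equals 12, so the answer is Yes.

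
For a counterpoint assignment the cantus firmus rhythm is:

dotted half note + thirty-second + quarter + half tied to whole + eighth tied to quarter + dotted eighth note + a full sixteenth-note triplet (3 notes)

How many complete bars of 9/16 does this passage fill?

One bar of 9/16 = 18 thirty-second notes.
Convert each value to thirty-second notes: dotted half note = 24; thirty-second = 1; quarter = 8; half tied to whole (half + whole) = 48; eighth tied to quarter (eighth + quarter) = 12; dotted eighth note = 6; a full sixteenth-note triplet (3 notes) (three triplet sixteenths span one eighth) = 4.
Total: 24 + 1 + 8 + 48 + 12 + 6 + 4 = 103.
103 ÷ 18 = 5 complete bars with 13 left over.

5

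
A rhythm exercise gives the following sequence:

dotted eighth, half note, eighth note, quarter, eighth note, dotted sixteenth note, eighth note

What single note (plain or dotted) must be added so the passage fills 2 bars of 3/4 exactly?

dotted sixteenth note

2 bars of 3/4 = 48 thirty-second notes.
Each duration in thirty-second notes: dotted eighth = 6; half note = 16; eighth note = 4; quarter = 8; eighth note = 4; dotted sixteenth note = 3; eighth note = 4.
Total: 6 + 16 + 4 + 8 + 4 + 3 + 4 = 45.
Remaining: 48 − 45 = 3 thirty-second notes, which is a dotted sixteenth note.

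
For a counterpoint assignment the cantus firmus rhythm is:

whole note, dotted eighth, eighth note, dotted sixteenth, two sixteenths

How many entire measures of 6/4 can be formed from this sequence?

1

One bar of 6/4 = 48 thirty-second notes.
Each duration in thirty-second notes: whole note = 32; dotted eighth = 6; eighth note = 4; dotted sixteenth = 3; sixteenth = 2; sixteenth = 2.
Total: 32 + 6 + 4 + 3 + 2 + 2 = 49.
49 ÷ 48 = 1 complete bar with 1 left over.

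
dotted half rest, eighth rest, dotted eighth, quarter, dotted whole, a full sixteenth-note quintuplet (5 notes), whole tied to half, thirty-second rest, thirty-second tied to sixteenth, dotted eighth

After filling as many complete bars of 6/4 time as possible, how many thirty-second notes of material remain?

12

One bar of 6/4 = 48 thirty-second notes.
Each duration in thirty-second notes: dotted half rest = 24; eighth rest = 4; dotted eighth = 6; quarter = 8; dotted whole = 48; a full sixteenth-note quintuplet (5 notes) (five quintuplet sixteenths span one quarter) = 8; whole tied to half (whole + half) = 48; thirty-second rest = 1; thirty-second tied to sixteenth (thirty-second + sixteenth) = 3; dotted eighth = 6.
Sum: 24 + 4 + 6 + 8 + 48 + 8 + 48 + 1 + 3 + 6 = 156.
156 ÷ 48 = 3 complete bars with 12 thirty-second notes remaining.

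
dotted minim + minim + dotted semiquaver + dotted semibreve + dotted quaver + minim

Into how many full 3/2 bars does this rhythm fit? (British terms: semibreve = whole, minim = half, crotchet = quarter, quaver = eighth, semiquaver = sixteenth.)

2

One bar of 3/2 = 48 thirty-second notes.
Express everything in thirty-second notes: dotted minim = 24; minim = 16; dotted semiquaver = 3; dotted semibreve = 48; dotted quaver = 6; minim = 16.
Sum: 24 + 16 + 3 + 48 + 6 + 16 = 113.
113 ÷ 48 = 2 complete bars with 17 left over.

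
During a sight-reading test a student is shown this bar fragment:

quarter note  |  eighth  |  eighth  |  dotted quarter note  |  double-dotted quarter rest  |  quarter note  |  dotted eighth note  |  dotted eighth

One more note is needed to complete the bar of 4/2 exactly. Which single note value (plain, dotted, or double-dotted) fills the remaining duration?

The bar of 4/2 = 32 sixteenth notes.
Convert each value to sixteenth notes: quarter note = 4; eighth = 2; eighth = 2; dotted quarter note = 6; double-dotted quarter rest = 7; quarter note = 4; dotted eighth note = 3; dotted eighth = 3.
Adding: 4 + 2 + 2 + 6 + 7 + 4 + 3 + 3 = 31.
Remaining: 32 − 31 = 1 sixteenth note, which is a sixteenth note.

sixteenth note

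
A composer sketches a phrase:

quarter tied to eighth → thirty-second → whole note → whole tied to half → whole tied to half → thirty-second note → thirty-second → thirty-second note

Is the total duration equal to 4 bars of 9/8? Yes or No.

One bar of 9/8 = 36 thirty-second notes, so 4 bars = 144.
Express everything in thirty-second notes: quarter tied to eighth (quarter + eighth) = 12; thirty-second = 1; whole note = 32; whole tied to half (whole + half) = 48; whole tied to half (whole + half) = 48; thirty-second note = 1; thirty-second = 1; thirty-second note = 1.
Sum: 12 + 1 + 32 + 48 + 48 + 1 + 1 + 1 = 144.
144 equals 144, so the answer is Yes.

Yes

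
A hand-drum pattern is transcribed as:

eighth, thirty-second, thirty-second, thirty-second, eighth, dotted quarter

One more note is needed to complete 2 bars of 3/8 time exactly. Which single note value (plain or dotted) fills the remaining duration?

thirty-second note

2 bars of 3/8 = 24 thirty-second notes.
Convert each value to thirty-second notes: eighth = 4; thirty-second = 1; thirty-second = 1; thirty-second = 1; eighth = 4; dotted quarter = 12.
Sum: 4 + 1 + 1 + 1 + 4 + 12 = 23.
Remaining: 24 − 23 = 1 thirty-second note, which is a thirty-second note.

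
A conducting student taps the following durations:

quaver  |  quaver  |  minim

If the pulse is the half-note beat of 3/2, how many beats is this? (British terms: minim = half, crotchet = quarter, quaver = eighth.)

One half-note beat = 4 eighth notes.
Express everything in eighth notes: quaver = 1; quaver = 1; minim = 4.
Sum: 1 + 1 + 4 = 6.
6 ÷ 4 = 1.5 beats.

1.5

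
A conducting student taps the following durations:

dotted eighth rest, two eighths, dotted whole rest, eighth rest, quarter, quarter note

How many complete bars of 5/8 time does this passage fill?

4

One bar of 5/8 = 10 sixteenth notes.
Express everything in sixteenth notes: dotted eighth rest = 3; eighth = 2; eighth = 2; dotted whole rest = 24; eighth rest = 2; quarter = 4; quarter note = 4.
Total: 3 + 2 + 2 + 24 + 2 + 4 + 4 = 41.
41 ÷ 10 = 4 complete bars with 1 left over.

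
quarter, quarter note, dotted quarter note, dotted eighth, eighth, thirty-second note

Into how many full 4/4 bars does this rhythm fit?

1

One bar of 4/4 = 32 thirty-second notes.
Working in thirty-second notes: quarter = 8; quarter note = 8; dotted quarter note = 12; dotted eighth = 6; eighth = 4; thirty-second note = 1.
Sum: 8 + 8 + 12 + 6 + 4 + 1 = 39.
39 ÷ 32 = 1 complete bar with 7 left over.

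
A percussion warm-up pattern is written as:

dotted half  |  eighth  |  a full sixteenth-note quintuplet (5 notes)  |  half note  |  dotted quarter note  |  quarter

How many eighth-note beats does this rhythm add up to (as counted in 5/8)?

18

One eighth-note beat = 2 sixteenth notes.
Each duration in sixteenth notes: dotted half = 12; eighth = 2; a full sixteenth-note quintuplet (5 notes) (five quintuplet sixteenths span one quarter) = 4; half note = 8; dotted quarter note = 6; quarter = 4.
Adding: 12 + 2 + 4 + 8 + 6 + 4 = 36.
36 ÷ 2 = 18 beats.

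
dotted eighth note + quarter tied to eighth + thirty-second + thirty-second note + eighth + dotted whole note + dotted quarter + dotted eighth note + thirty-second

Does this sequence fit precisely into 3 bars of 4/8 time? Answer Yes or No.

No

One bar of 4/8 = 16 thirty-second notes, so 3 bars = 48.
Each duration in thirty-second notes: dotted eighth note = 6; quarter tied to eighth (quarter + eighth) = 12; thirty-second = 1; thirty-second note = 1; eighth = 4; dotted whole note = 48; dotted quarter = 12; dotted eighth note = 6; thirty-second = 1.
Sum: 6 + 12 + 1 + 1 + 4 + 48 + 12 + 6 + 1 = 91.
91 exceeds 48, so the answer is No.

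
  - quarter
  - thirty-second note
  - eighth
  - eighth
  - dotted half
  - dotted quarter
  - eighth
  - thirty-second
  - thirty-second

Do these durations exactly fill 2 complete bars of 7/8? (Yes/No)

No

One bar of 7/8 = 28 thirty-second notes, so 2 bars = 56.
Each duration in thirty-second notes: quarter = 8; thirty-second note = 1; eighth = 4; eighth = 4; dotted half = 24; dotted quarter = 12; eighth = 4; thirty-second = 1; thirty-second = 1.
Sum: 8 + 1 + 4 + 4 + 24 + 12 + 4 + 1 + 1 = 59.
59 exceeds 56, so the answer is No.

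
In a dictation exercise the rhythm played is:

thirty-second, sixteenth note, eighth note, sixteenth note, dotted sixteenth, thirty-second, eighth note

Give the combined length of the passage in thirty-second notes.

17

Working in thirty-second notes: thirty-second = 1; sixteenth note = 2; eighth note = 4; sixteenth note = 2; dotted sixteenth = 3; thirty-second = 1; eighth note = 4.
Adding: 1 + 2 + 4 + 2 + 3 + 1 + 4 = 17 thirty-second notes.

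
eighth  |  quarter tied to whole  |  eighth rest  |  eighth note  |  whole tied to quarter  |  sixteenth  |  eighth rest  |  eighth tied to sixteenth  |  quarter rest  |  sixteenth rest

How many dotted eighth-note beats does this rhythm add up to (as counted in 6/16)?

19

One dotted eighth-note beat = 3 sixteenth notes.
In sixteenth notes: eighth = 2; quarter tied to whole (quarter + whole) = 20; eighth rest = 2; eighth note = 2; whole tied to quarter (whole + quarter) = 20; sixteenth = 1; eighth rest = 2; eighth tied to sixteenth (eighth + sixteenth) = 3; quarter rest = 4; sixteenth rest = 1.
Sum: 2 + 20 + 2 + 2 + 20 + 1 + 2 + 3 + 4 + 1 = 57.
57 ÷ 3 = 19 beats.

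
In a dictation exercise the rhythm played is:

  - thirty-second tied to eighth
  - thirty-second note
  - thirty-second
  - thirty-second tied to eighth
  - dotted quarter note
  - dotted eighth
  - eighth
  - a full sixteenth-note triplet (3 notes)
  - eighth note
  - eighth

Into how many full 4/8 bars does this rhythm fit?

One bar of 4/8 = 16 thirty-second notes.
Each duration in thirty-second notes: thirty-second tied to eighth (thirty-second + eighth) = 5; thirty-second note = 1; thirty-second = 1; thirty-second tied to eighth (thirty-second + eighth) = 5; dotted quarter note = 12; dotted eighth = 6; eighth = 4; a full sixteenth-note triplet (3 notes) (three triplet sixteenths span one eighth) = 4; eighth note = 4; eighth = 4.
Total: 5 + 1 + 1 + 5 + 12 + 6 + 4 + 4 + 4 + 4 = 46.
46 ÷ 16 = 2 complete bars with 14 left over.

2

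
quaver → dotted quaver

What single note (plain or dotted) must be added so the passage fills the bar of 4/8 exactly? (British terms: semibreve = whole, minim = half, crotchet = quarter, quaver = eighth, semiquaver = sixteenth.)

The bar of 4/8 = 8 sixteenth notes.
Each duration in sixteenth notes: quaver = 2; dotted quaver = 3.
Sum: 2 + 3 = 5.
Remaining: 8 − 5 = 3 sixteenth notes, which is a dotted eighth note.

dotted eighth note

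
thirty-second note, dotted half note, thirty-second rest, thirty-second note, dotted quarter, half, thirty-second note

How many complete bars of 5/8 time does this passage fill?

2

One bar of 5/8 = 20 thirty-second notes.
Convert each value to thirty-second notes: thirty-second note = 1; dotted half note = 24; thirty-second rest = 1; thirty-second note = 1; dotted quarter = 12; half = 16; thirty-second note = 1.
Altogether 1 + 24 + 1 + 1 + 12 + 16 + 1 = 56.
56 ÷ 20 = 2 complete bars with 16 left over.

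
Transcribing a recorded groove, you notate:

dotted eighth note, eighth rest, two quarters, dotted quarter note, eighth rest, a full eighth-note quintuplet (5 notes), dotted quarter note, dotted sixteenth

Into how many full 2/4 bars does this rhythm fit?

One bar of 2/4 = 16 thirty-second notes.
In thirty-second notes: dotted eighth note = 6; eighth rest = 4; quarter = 8; quarter = 8; dotted quarter note = 12; eighth rest = 4; a full eighth-note quintuplet (5 notes) (five quintuplet eighths span one half) = 16; dotted quarter note = 12; dotted sixteenth = 3.
Total: 6 + 4 + 8 + 8 + 12 + 4 + 16 + 12 + 3 = 73.
73 ÷ 16 = 4 complete bars with 9 left over.

4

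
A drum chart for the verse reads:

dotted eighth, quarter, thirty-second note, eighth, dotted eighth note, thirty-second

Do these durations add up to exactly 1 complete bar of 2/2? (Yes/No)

No

One bar of 2/2 = 32 thirty-second notes.
Express everything in thirty-second notes: dotted eighth = 6; quarter = 8; thirty-second note = 1; eighth = 4; dotted eighth note = 6; thirty-second = 1.
Total: 6 + 8 + 1 + 4 + 6 + 1 = 26.
26 falls short of 32, so the answer is No.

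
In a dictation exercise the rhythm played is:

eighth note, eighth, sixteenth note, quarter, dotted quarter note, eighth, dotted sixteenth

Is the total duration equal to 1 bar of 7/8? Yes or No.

One bar of 7/8 = 28 thirty-second notes.
Convert each value to thirty-second notes: eighth note = 4; eighth = 4; sixteenth note = 2; quarter = 8; dotted quarter note = 12; eighth = 4; dotted sixteenth = 3.
Sum: 4 + 4 + 2 + 8 + 12 + 4 + 3 = 37.
37 exceeds 28, so the answer is No.

No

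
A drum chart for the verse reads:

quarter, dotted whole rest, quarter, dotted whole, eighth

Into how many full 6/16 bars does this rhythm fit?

9

One bar of 6/16 = 3 eighth notes.
In eighth notes: quarter = 2; dotted whole rest = 12; quarter = 2; dotted whole = 12; eighth = 1.
Sum: 2 + 12 + 2 + 12 + 1 = 29.
29 ÷ 3 = 9 complete bars with 2 left over.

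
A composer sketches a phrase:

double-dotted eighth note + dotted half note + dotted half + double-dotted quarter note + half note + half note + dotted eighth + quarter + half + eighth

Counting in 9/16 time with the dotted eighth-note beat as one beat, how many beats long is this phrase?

One dotted eighth-note beat = 6 thirty-second notes.
Each duration in thirty-second notes: double-dotted eighth note = 7; dotted half note = 24; dotted half = 24; double-dotted quarter note = 14; half note = 16; half note = 16; dotted eighth = 6; quarter = 8; half = 16; eighth = 4.
Total: 7 + 24 + 24 + 14 + 16 + 16 + 6 + 8 + 16 + 4 = 135.
135 ÷ 6 = 22.5 beats.

22.5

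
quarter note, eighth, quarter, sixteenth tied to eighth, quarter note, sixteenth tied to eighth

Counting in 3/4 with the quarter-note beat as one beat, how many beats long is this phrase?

5

One quarter-note beat = 4 sixteenth notes.
Express everything in sixteenth notes: quarter note = 4; eighth = 2; quarter = 4; sixteenth tied to eighth (sixteenth + eighth) = 3; quarter note = 4; sixteenth tied to eighth (sixteenth + eighth) = 3.
Sum: 4 + 2 + 4 + 3 + 4 + 3 = 20.
20 ÷ 4 = 5 beats.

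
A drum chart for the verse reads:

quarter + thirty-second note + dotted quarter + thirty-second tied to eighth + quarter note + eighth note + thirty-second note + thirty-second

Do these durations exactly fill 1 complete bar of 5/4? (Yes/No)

One bar of 5/4 = 40 thirty-second notes.
Express everything in thirty-second notes: quarter = 8; thirty-second note = 1; dotted quarter = 12; thirty-second tied to eighth (thirty-second + eighth) = 5; quarter note = 8; eighth note = 4; thirty-second note = 1; thirty-second = 1.
Sum: 8 + 1 + 12 + 5 + 8 + 4 + 1 + 1 = 40.
40 equals 40, so the answer is Yes.

Yes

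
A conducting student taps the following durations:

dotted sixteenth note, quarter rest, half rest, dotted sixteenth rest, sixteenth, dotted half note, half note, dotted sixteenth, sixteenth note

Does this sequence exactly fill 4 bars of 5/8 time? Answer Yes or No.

No

One bar of 5/8 = 20 thirty-second notes, so 4 bars = 80.
Express everything in thirty-second notes: dotted sixteenth note = 3; quarter rest = 8; half rest = 16; dotted sixteenth rest = 3; sixteenth = 2; dotted half note = 24; half note = 16; dotted sixteenth = 3; sixteenth note = 2.
Altogether 3 + 8 + 16 + 3 + 2 + 24 + 16 + 3 + 2 = 77.
77 falls short of 80, so the answer is No.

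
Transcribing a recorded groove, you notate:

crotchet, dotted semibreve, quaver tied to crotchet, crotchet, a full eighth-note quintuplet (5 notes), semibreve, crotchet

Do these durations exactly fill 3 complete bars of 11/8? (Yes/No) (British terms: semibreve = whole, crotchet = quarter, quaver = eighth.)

One bar of 11/8 = 11 eighth notes, so 3 bars = 33.
Working in eighth notes: crotchet = 2; dotted semibreve = 12; quaver tied to crotchet (quaver + crotchet) = 3; crotchet = 2; a full eighth-note quintuplet (5 notes) (five quintuplet eighths span one half) = 4; semibreve = 8; crotchet = 2.
Total: 2 + 12 + 3 + 2 + 4 + 8 + 2 = 33.
33 equals 33, so the answer is Yes.

Yes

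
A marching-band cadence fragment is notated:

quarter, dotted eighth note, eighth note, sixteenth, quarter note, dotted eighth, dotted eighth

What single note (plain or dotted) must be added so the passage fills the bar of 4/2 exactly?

dotted half note

The bar of 4/2 = 32 sixteenth notes.
Working in sixteenth notes: quarter = 4; dotted eighth note = 3; eighth note = 2; sixteenth = 1; quarter note = 4; dotted eighth = 3; dotted eighth = 3.
Adding: 4 + 3 + 2 + 1 + 4 + 3 + 3 = 20.
Remaining: 32 − 20 = 12 sixteenth notes, which is a dotted half note.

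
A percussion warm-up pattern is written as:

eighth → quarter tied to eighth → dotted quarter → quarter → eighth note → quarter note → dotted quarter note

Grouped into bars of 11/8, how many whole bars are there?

One bar of 11/8 = 11 eighth notes.
Convert each value to eighth notes: eighth = 1; quarter tied to eighth (quarter + eighth) = 3; dotted quarter = 3; quarter = 2; eighth note = 1; quarter note = 2; dotted quarter note = 3.
Altogether 1 + 3 + 3 + 2 + 1 + 2 + 3 = 15.
15 ÷ 11 = 1 complete bar with 4 left over.

1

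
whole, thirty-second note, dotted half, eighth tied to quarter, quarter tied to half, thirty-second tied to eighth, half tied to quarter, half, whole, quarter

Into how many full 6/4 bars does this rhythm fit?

3

One bar of 6/4 = 48 thirty-second notes.
In thirty-second notes: whole = 32; thirty-second note = 1; dotted half = 24; eighth tied to quarter (eighth + quarter) = 12; quarter tied to half (quarter + half) = 24; thirty-second tied to eighth (thirty-second + eighth) = 5; half tied to quarter (half + quarter) = 24; half = 16; whole = 32; quarter = 8.
Altogether 32 + 1 + 24 + 12 + 24 + 5 + 24 + 16 + 32 + 8 = 178.
178 ÷ 48 = 3 complete bars with 34 left over.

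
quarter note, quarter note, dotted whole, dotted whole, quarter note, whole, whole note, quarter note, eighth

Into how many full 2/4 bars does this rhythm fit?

12

One bar of 2/4 = 4 eighth notes.
Convert each value to eighth notes: quarter note = 2; quarter note = 2; dotted whole = 12; dotted whole = 12; quarter note = 2; whole = 8; whole note = 8; quarter note = 2; eighth = 1.
Sum: 2 + 2 + 12 + 12 + 2 + 8 + 8 + 2 + 1 = 49.
49 ÷ 4 = 12 complete bars with 1 left over.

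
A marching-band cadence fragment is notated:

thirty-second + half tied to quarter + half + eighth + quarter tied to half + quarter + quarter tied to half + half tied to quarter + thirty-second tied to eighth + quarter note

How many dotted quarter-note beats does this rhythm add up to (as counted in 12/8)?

11.5

One dotted quarter-note beat = 12 thirty-second notes.
In thirty-second notes: thirty-second = 1; half tied to quarter (half + quarter) = 24; half = 16; eighth = 4; quarter tied to half (quarter + half) = 24; quarter = 8; quarter tied to half (quarter + half) = 24; half tied to quarter (half + quarter) = 24; thirty-second tied to eighth (thirty-second + eighth) = 5; quarter note = 8.
Total: 1 + 24 + 16 + 4 + 24 + 8 + 24 + 24 + 5 + 8 = 138.
138 ÷ 12 = 11.5 beats.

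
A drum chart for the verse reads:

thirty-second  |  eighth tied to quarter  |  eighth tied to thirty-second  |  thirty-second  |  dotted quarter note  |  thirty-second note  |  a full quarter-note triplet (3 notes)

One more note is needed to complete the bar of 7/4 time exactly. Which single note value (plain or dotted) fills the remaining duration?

quarter note

The bar of 7/4 = 56 thirty-second notes.
In thirty-second notes: thirty-second = 1; eighth tied to quarter (eighth + quarter) = 12; eighth tied to thirty-second (eighth + thirty-second) = 5; thirty-second = 1; dotted quarter note = 12; thirty-second note = 1; a full quarter-note triplet (3 notes) (three triplet quarters span one half) = 16.
Sum: 1 + 12 + 5 + 1 + 12 + 1 + 16 = 48.
Remaining: 56 − 48 = 8 thirty-second notes, which is a quarter note.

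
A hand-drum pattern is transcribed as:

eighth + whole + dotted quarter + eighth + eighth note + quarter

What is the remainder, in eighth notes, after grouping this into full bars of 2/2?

One bar of 2/2 = 8 eighth notes.
Working in eighth notes: eighth = 1; whole = 8; dotted quarter = 3; eighth = 1; eighth note = 1; quarter = 2.
Adding: 1 + 8 + 3 + 1 + 1 + 2 = 16.
16 ÷ 8 = 2 complete bars with 0 eighth notes remaining.

0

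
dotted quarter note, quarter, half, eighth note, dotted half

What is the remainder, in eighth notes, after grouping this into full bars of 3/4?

4

One bar of 3/4 = 6 eighth notes.
Working in eighth notes: dotted quarter note = 3; quarter = 2; half = 4; eighth note = 1; dotted half = 6.
Adding: 3 + 2 + 4 + 1 + 6 = 16.
16 ÷ 6 = 2 complete bars with 4 eighth notes remaining.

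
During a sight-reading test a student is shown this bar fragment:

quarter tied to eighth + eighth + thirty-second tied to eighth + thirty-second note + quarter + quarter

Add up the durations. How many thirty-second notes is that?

38

Convert each value to thirty-second notes: quarter tied to eighth (quarter + eighth) = 12; eighth = 4; thirty-second tied to eighth (thirty-second + eighth) = 5; thirty-second note = 1; quarter = 8; quarter = 8.
Altogether 12 + 4 + 5 + 1 + 8 + 8 = 38 thirty-second notes.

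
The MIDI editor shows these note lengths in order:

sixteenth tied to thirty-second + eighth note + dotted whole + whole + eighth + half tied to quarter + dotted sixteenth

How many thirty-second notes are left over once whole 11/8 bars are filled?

30

One bar of 11/8 = 44 thirty-second notes.
In thirty-second notes: sixteenth tied to thirty-second (sixteenth + thirty-second) = 3; eighth note = 4; dotted whole = 48; whole = 32; eighth = 4; half tied to quarter (half + quarter) = 24; dotted sixteenth = 3.
Sum: 3 + 4 + 48 + 32 + 4 + 24 + 3 = 118.
118 ÷ 44 = 2 complete bars with 30 thirty-second notes remaining.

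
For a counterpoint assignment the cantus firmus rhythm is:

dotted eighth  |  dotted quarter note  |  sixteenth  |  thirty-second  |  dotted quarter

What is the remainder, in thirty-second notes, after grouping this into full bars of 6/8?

9

One bar of 6/8 = 24 thirty-second notes.
Convert each value to thirty-second notes: dotted eighth = 6; dotted quarter note = 12; sixteenth = 2; thirty-second = 1; dotted quarter = 12.
Sum: 6 + 12 + 2 + 1 + 12 = 33.
33 ÷ 24 = 1 complete bar with 9 thirty-second notes remaining.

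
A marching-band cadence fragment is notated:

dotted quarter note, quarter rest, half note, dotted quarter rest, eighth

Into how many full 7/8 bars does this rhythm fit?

One bar of 7/8 = 7 eighth notes.
In eighth notes: dotted quarter note = 3; quarter rest = 2; half note = 4; dotted quarter rest = 3; eighth = 1.
Adding: 3 + 2 + 4 + 3 + 1 = 13.
13 ÷ 7 = 1 complete bar with 6 left over.

1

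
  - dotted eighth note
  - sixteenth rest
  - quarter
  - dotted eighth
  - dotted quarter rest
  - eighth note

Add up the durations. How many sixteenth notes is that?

Convert each value to sixteenth notes: dotted eighth note = 3; sixteenth rest = 1; quarter = 4; dotted eighth = 3; dotted quarter rest = 6; eighth note = 2.
Sum: 3 + 1 + 4 + 3 + 6 + 2 = 19 sixteenth notes.

19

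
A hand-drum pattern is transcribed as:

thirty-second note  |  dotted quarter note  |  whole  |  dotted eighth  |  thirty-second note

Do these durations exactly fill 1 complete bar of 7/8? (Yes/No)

No

One bar of 7/8 = 28 thirty-second notes.
Express everything in thirty-second notes: thirty-second note = 1; dotted quarter note = 12; whole = 32; dotted eighth = 6; thirty-second note = 1.
Adding: 1 + 12 + 32 + 6 + 1 = 52.
52 exceeds 28, so the answer is No.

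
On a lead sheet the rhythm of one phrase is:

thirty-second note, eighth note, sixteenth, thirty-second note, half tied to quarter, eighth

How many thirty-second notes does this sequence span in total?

36

Express everything in thirty-second notes: thirty-second note = 1; eighth note = 4; sixteenth = 2; thirty-second note = 1; half tied to quarter (half + quarter) = 24; eighth = 4.
Adding: 1 + 4 + 2 + 1 + 24 + 4 = 36 thirty-second notes.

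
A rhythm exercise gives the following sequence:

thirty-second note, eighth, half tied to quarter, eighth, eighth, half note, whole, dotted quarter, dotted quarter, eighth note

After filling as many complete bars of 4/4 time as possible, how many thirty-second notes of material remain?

One bar of 4/4 = 32 thirty-second notes.
Working in thirty-second notes: thirty-second note = 1; eighth = 4; half tied to quarter (half + quarter) = 24; eighth = 4; eighth = 4; half note = 16; whole = 32; dotted quarter = 12; dotted quarter = 12; eighth note = 4.
Adding: 1 + 4 + 24 + 4 + 4 + 16 + 32 + 12 + 12 + 4 = 113.
113 ÷ 32 = 3 complete bars with 17 thirty-second notes remaining.

17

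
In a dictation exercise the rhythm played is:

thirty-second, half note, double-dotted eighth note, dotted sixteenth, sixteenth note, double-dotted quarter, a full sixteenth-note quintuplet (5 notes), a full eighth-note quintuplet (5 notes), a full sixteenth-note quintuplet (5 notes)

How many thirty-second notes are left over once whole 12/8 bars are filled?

One bar of 12/8 = 48 thirty-second notes.
Express everything in thirty-second notes: thirty-second = 1; half note = 16; double-dotted eighth note = 7; dotted sixteenth = 3; sixteenth note = 2; double-dotted quarter = 14; a full sixteenth-note quintuplet (5 notes) (five quintuplet sixteenths span one quarter) = 8; a full eighth-note quintuplet (5 notes) (five quintuplet eighths span one half) = 16; a full sixteenth-note quintuplet (5 notes) (five quintuplet sixteenths span one quarter) = 8.
Adding: 1 + 16 + 7 + 3 + 2 + 14 + 8 + 16 + 8 = 75.
75 ÷ 48 = 1 complete bar with 27 thirty-second notes remaining.

27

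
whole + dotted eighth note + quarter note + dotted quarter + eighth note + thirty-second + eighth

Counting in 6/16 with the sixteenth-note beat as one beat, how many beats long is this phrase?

One sixteenth-note beat = 2 thirty-second notes.
Express everything in thirty-second notes: whole = 32; dotted eighth note = 6; quarter note = 8; dotted quarter = 12; eighth note = 4; thirty-second = 1; eighth = 4.
Sum: 32 + 6 + 8 + 12 + 4 + 1 + 4 = 67.
67 ÷ 2 = 33.5 beats.

33.5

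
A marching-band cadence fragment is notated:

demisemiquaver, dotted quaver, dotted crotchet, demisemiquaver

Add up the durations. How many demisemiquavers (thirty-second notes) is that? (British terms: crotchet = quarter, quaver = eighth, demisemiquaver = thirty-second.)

Express everything in thirty-second notes: demisemiquaver = 1; dotted quaver = 6; dotted crotchet = 12; demisemiquaver = 1.
Adding: 1 + 6 + 12 + 1 = 20 thirty-second notes.

20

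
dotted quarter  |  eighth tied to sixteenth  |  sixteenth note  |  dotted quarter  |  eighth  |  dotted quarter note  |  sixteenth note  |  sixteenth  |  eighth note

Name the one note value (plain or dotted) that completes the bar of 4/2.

quarter note

The bar of 4/2 = 32 sixteenth notes.
Convert each value to sixteenth notes: dotted quarter = 6; eighth tied to sixteenth (eighth + sixteenth) = 3; sixteenth note = 1; dotted quarter = 6; eighth = 2; dotted quarter note = 6; sixteenth note = 1; sixteenth = 1; eighth note = 2.
Adding: 6 + 3 + 1 + 6 + 2 + 6 + 1 + 1 + 2 = 28.
Remaining: 32 − 28 = 4 sixteenth notes, which is a quarter note.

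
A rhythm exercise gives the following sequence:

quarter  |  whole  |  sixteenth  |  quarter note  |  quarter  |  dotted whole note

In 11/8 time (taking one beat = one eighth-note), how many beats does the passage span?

One eighth-note beat = 2 sixteenth notes.
Express everything in sixteenth notes: quarter = 4; whole = 16; sixteenth = 1; quarter note = 4; quarter = 4; dotted whole note = 24.
Sum: 4 + 16 + 1 + 4 + 4 + 24 = 53.
53 ÷ 2 = 26.5 beats.

26.5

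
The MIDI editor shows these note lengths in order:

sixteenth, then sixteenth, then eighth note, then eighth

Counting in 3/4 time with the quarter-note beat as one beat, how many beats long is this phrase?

1.5

One quarter-note beat = 4 sixteenth notes.
Each duration in sixteenth notes: sixteenth = 1; sixteenth = 1; eighth note = 2; eighth = 2.
Adding: 1 + 1 + 2 + 2 = 6.
6 ÷ 4 = 1.5 beats.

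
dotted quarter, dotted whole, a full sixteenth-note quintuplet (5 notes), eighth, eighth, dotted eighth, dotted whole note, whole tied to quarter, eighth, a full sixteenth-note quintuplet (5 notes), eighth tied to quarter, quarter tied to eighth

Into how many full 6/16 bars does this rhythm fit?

One bar of 6/16 = 6 sixteenth notes.
Convert each value to sixteenth notes: dotted quarter = 6; dotted whole = 24; a full sixteenth-note quintuplet (5 notes) (five quintuplet sixteenths span one quarter) = 4; eighth = 2; eighth = 2; dotted eighth = 3; dotted whole note = 24; whole tied to quarter (whole + quarter) = 20; eighth = 2; a full sixteenth-note quintuplet (5 notes) (five quintuplet sixteenths span one quarter) = 4; eighth tied to quarter (eighth + quarter) = 6; quarter tied to eighth (quarter + eighth) = 6.
Total: 6 + 24 + 4 + 2 + 2 + 3 + 24 + 20 + 2 + 4 + 6 + 6 = 103.
103 ÷ 6 = 17 complete bars with 1 left over.

17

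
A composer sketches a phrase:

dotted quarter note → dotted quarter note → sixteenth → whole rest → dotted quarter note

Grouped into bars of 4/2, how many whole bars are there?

1

One bar of 4/2 = 32 sixteenth notes.
Working in sixteenth notes: dotted quarter note = 6; dotted quarter note = 6; sixteenth = 1; whole rest = 16; dotted quarter note = 6.
Adding: 6 + 6 + 1 + 16 + 6 = 35.
35 ÷ 32 = 1 complete bar with 3 left over.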